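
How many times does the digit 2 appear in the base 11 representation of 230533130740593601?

3

230533130740593601 in base 11 is 50207A61780820528.
The digit 2 appears 3 times.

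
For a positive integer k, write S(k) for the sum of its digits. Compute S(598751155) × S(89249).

S(598751155) = 5+9+8+7+5+1+1+5+5 = 46.
S(89249) = 8+9+2+4+9 = 32.
46 · 32 = 1472.

1472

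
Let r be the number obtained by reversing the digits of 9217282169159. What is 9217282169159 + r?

18736894996288

Reverse of 9217282169159 is 9519612827129.
9217282169159 + 9519612827129 = 18736894996288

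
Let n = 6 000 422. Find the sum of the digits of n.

6+0+0+0+4+2+2 = 14

14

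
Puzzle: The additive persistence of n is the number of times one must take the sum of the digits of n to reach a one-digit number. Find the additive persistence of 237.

237 → 12 → 3 (2 steps)

2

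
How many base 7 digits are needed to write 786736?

786736 in base 7 is 6454456, which has 7 digits.

7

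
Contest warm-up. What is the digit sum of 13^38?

178

13^38 = 2137210935411428674141543654682486133398329
Sum of its 43 digits: 178.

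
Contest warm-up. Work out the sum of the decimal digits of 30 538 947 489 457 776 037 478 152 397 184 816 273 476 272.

220

3+0+5+3+8+9+4+7+4+8+9+4+5+7+7+7+6+0+3+7+4+7+8+1+5+2+3+9+7+1+8+4+8+1+6+2+7+3+4+7+6+2+7+2 = 220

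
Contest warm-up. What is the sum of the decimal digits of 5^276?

5^276 = 8236092143148846269022323477554702349773407329975396523498252363365737727320124681445605758163727022705600065179967559430117701479751536077168468262727808737455603704802342690527439117431640625
Sum of its 193 digits: 838.

838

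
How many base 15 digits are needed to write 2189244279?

8

2189244279 in base 15 is CC2E4E89, which has 8 digits.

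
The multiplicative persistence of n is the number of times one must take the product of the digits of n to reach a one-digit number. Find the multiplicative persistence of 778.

778 → 392 → 54 → 20 → 0 (4 steps)

4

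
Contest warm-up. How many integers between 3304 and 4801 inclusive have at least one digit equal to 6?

The integers in [3304, 4801] that have at least one digit equal to 6: 3306, 3316, 3326, 3336, 3346, 3356, …, 4786, 4796.
447 qualify.

447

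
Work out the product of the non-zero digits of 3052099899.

3×5×2×9×9×8×9×9 = 1574640

1574640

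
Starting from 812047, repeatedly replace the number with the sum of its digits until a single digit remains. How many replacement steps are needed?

2

812047 → 22 → 4 (2 steps)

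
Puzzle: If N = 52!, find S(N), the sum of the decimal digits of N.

52! = 80658175170943878571660636856403766975289505440883277824000000000000
Sum of its 68 digits: 279.

279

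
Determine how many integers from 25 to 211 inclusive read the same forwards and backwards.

The integers in [25, 211] that read the same forwards and backwards: 33, 44, 55, 66, 77, 88, …, 191, 202.
18 qualify.

18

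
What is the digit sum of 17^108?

17^108 = 7735413050995784347652183760792971538697692007637391575106162801311588995884895252237044239108477490539101283170257008945959576885441
Sum of its 133 digits: 622.

622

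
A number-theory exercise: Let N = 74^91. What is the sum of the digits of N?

74^91 = 125917616849384704891114678967008781857590360625625737329101324633083603794749575077604012328903351571690116484277485137782608736700059737704216268693456792458196181581824
Sum of its 171 digits: 776.

776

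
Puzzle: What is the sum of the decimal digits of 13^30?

163

13^30 = 2619995643649944960380551432833049
Sum of its 34 digits: 163.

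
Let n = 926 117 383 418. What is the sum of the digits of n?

53

9+2+6+1+1+7+3+8+3+4+1+8 = 53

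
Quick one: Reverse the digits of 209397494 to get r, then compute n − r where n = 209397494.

-285396408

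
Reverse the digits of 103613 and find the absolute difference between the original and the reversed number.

212688

Reverse of 103613 is 316301.
|103613 − 316301| = 212688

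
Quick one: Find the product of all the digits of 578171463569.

38102400

5×7×8×1×7×1×4×6×3×5×6×9 = 38102400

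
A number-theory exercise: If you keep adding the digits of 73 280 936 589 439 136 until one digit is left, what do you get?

7+3+2+8+0+9+3+6+5+8+9+4+3+9+1+3+6 = 86
8+6 = 14
1+4 = 5

5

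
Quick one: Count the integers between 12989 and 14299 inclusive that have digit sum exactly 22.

The integers in [12989, 14299] that have digit sum exactly 22: 12991, 13099, 13189, 13198, 13279, 13288, …, 14287, 14296.
65 qualify.

65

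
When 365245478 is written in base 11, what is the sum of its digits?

48

365245478 in base 11 is 178198374.
Digit sum: 1+7+8+1+9+8+3+7+4 = 48.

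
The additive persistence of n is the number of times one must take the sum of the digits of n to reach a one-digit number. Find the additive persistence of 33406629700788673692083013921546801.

33406629700788673692083013921546801 → 147 → 12 → 3 (3 steps)

3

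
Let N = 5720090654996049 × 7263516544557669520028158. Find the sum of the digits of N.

5720090654996049 × 7263516544557669520028158 = 41547973108933518376223854560389858747742
Sum of its 41 digits: 201.

201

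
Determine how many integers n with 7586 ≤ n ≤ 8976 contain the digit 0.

346

The integers in [7586, 8976] that contain the digit 0: 7590, 7600, 7601, 7602, 7603, 7604, …, 8960, 8970.
346 qualify.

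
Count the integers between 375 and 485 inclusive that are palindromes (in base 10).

11

The integers in [375, 485] that are palindromes (in base 10): 383, 393, 404, 414, 424, 434, …, 474, 484.
11 qualify.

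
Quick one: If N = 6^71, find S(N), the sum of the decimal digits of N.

6^71 = 17731226487286087467952245958742732290027975938309881856
Sum of its 56 digits: 279.

279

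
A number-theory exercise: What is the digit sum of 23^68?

448

23^68 = 395815547546888589884785370897911374203232682951121784754739562406761602882294255015821358881
Sum of its 93 digits: 448.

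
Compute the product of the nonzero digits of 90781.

504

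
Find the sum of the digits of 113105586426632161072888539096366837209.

1+1+3+1+0+5+5+8+6+4+2+6+6+3+2+1+6+1+0+7+2+8+8+8+5+3+9+0+9+6+3+6+6+8+3+7+2+0+9 = 170

170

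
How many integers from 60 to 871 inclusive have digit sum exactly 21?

18

The integers in [60, 871] that have digit sum exactly 21: 399, 489, 498, 579, 588, 597, …, 858, 867.
18 qualify.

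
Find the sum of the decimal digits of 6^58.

6^58 = 1357602166130257152481187563160405662935023616
Sum of its 46 digits: 171.

171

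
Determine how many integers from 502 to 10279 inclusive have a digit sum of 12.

397

The integers in [502, 10279] that have a digit sum of 12: 507, 516, 525, 534, 543, 552, …, 10263, 10272.
397 qualify.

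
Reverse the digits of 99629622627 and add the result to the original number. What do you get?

172252315326

Reverse of 99629622627 is 72622692699.
99629622627 + 72622692699 = 172252315326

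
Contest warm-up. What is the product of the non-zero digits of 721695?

7×2×1×6×9×5 = 3780

3780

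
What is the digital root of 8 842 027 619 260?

1

8+8+4+2+0+2+7+6+1+9+2+6+0 = 55
5+5 = 10
1+0 = 1
(Equivalently, 8 842 027 619 260 mod 9 = 1.)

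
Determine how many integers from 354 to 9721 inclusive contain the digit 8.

3241

The integers in [354, 9721] that contain the digit 8: 358, 368, 378, 380, 381, 382, …, 9708, 9718.
3241 qualify.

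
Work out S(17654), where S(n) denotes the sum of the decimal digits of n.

23

1+7+6+5+4 = 23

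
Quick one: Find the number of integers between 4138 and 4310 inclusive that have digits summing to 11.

10

The integers in [4138, 4310] that have digits summing to 11: 4142, 4151, 4160, 4205, 4214, 4223, 4232, 4241, 4250, 4304.
10 qualify.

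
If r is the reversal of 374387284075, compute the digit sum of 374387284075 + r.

Reversal of 374387284075 is 570482783473; 374387284075 + 570482783473 = 944870067548.
Digit sum of 944870067548: 9+4+4+8+7+0+0+6+7+5+4+8 = 62.

62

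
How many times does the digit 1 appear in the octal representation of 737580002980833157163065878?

737580002980833157163065878 in base 8 is 461034510122475605757672221026.
The digit 1 appears 4 times.

4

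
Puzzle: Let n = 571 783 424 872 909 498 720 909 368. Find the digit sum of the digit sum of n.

6

First digit sum: 141.
1+4+1 = 6.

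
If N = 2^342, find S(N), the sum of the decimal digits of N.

523

2^342 = 8958978968711216842229769122273777112486581988938598139599956403855167484720643781523509973086428463104
Sum of its 103 digits: 523.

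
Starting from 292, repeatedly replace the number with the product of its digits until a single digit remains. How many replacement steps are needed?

292 → 36 → 18 → 8 (3 steps)

3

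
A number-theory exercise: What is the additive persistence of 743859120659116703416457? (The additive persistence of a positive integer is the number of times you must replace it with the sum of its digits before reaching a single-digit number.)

743859120659116703416457 → 104 → 5 (2 steps)

2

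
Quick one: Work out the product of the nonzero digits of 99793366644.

9×9×7×9×3×3×6×6×6×4×4 = 158723712

158723712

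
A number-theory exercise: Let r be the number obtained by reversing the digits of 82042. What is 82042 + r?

Reverse of 82042 is 24028.
82042 + 24028 = 106070

106070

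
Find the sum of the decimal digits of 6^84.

279

6^84 = 231582123678838102672736490567111386503858361810075859110326173696
Sum of its 66 digits: 279.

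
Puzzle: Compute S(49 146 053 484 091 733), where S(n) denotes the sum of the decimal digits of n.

71

4+9+1+4+6+0+5+3+4+8+4+0+9+1+7+3+3 = 71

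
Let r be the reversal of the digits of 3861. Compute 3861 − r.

Reverse of 3861 is 1683.
3861 − 1683 = 2178

2178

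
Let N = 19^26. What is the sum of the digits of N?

163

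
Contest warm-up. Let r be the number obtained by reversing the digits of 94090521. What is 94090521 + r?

Reverse of 94090521 is 12509049.
94090521 + 12509049 = 106599570

106599570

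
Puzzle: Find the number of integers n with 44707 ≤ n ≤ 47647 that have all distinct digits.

906

The integers in [44707, 47647] that have all distinct digits: 45012, 45013, 45016, 45017, 45018, 45019, …, 47638, 47639.
906 qualify.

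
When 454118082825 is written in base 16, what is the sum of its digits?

454118082825 in base 16 is 69BB8C0909.
Digit sum: 6+9+11+11+8+12+0+9+0+9 = 75.

75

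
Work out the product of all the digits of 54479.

5040

5×4×4×7×9 = 5040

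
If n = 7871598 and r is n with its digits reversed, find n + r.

16823385

Reverse of 7871598 is 8951787.
7871598 + 8951787 = 16823385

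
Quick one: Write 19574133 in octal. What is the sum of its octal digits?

33

19574133 in base 8 is 112526565.
Digit sum: 1+1+2+5+2+6+5+6+5 = 33.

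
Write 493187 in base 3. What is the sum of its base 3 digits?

493187 in base 3 is 221001112012.
Digit sum: 2+2+1+0+0+1+1+1+2+0+1+2 = 13.

13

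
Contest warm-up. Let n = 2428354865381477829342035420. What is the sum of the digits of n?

119

2+4+2+8+3+5+4+8+6+5+3+8+1+4+7+7+8+2+9+3+4+2+0+3+5+4+2+0 = 119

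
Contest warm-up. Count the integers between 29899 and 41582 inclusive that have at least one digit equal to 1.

The integers in [29899, 41582] that have at least one digit equal to 1: 29901, 29910, 29911, 29912, 29913, 29914, …, 41581, 41582.
4312 qualify.

4312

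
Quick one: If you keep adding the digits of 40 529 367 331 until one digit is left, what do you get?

4+0+5+2+9+3+6+7+3+3+1 = 43
4+3 = 7

7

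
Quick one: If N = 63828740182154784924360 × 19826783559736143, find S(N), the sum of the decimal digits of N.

63828740182154784924360 × 19826783559736143 = 1265518616482216235215393876435813143480
Sum of its 40 digits: 162.

162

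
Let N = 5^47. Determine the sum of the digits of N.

5^47 = 710542735760100185871124267578125
Sum of its 33 digits: 128.

128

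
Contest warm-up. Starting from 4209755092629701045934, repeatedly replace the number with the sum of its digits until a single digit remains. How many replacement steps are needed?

4209755092629701045934 → 93 → 12 → 3 (3 steps)

3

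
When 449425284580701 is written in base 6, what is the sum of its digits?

449425284580701 in base 6 is 4231503043034223313.
Digit sum: 4+2+3+1+5+0+3+0+4+3+0+3+4+2+2+3+3+1+3 = 46.

46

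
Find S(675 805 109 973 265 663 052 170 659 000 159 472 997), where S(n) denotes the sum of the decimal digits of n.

6+7+5+8+0+5+1+0+9+9+7+3+2+6+5+6+6+3+0+5+2+1+7+0+6+5+9+0+0+0+1+5+9+4+7+2+9+9+7 = 176

176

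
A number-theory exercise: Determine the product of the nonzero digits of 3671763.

3×6×7×1×7×6×3 = 15876

15876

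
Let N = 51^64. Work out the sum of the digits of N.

459

51^64 = 19252683449641888890260123354856276823237618025475304982087581524852141411154717334003958315833698636313043201
Sum of its 110 digits: 459.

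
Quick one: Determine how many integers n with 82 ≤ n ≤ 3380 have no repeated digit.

1840

The integers in [82, 3380] that have no repeated digit: 82, 83, 84, 85, 86, 87, …, 3297, 3298.
1840 qualify.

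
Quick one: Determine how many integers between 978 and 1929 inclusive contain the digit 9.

223

The integers in [978, 1929] that contain the digit 9: 978, 979, 980, 981, 982, 983, …, 1928, 1929.
223 qualify.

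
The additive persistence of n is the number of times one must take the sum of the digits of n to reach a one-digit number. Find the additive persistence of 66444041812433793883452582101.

2

66444041812433793883452582101 → 116 → 8 (2 steps)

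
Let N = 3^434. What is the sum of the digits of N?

900

3^434 = 1176588362005666418823268049884377269319340100149632246285336215679991008838805849100859362715370264811854589453233934397420821133152517181448294362512734380856735513442104244463496978119097840061413403738569
Sum of its 208 digits: 900.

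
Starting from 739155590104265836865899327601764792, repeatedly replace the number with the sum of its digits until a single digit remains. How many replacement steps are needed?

3

739155590104265836865899327601764792 → 178 → 16 → 7 (3 steps)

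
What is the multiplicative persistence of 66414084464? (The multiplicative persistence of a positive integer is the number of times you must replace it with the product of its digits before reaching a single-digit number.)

1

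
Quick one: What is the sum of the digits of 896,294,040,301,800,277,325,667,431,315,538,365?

8+9+6+2+9+4+0+4+0+3+0+1+8+0+0+2+7+7+3+2+5+6+6+7+4+3+1+3+1+5+5+3+8+3+6+5 = 146

146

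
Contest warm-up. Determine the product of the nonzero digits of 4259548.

57600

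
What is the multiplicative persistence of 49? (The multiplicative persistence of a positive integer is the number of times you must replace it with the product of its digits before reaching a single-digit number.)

49 → 36 → 18 → 8 (3 steps)

3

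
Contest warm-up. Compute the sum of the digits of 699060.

30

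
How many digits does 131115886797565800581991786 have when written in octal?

29

131115886797565800581991786 in base 8 is 66164674734656122015552106552, which has 29 digits.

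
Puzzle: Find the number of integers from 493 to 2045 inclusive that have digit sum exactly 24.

The integers in [493, 2045] that have digit sum exactly 24: 699, 789, 798, 879, 888, 897, …, 1986, 1995.
25 qualify.

25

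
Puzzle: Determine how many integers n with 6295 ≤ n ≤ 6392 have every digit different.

55

The integers in [6295, 6392] that have every digit different: 6295, 6297, 6298, 6301, 6302, 6304, …, 6391, 6392.
55 qualify.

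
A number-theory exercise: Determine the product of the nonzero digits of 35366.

1620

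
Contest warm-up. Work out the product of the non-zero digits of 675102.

420

6×7×5×1×2 = 420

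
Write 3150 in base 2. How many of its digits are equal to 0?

3150 in base 2 is 110001001110.
The digit 0 appears 6 times.

6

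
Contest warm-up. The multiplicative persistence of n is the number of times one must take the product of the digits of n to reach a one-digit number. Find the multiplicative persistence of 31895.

2

31895 → 1080 → 0 (2 steps)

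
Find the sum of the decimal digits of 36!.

36! = 371993326789901217467999448150835200000000
Sum of its 42 digits: 171.

171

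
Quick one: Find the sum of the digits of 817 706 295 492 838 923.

8+1+7+7+0+6+2+9+5+4+9+2+8+3+8+9+2+3 = 93

93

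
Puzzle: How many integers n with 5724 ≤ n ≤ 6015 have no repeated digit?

155

The integers in [5724, 6015] that have no repeated digit: 5724, 5726, 5728, 5729, 5730, 5731, …, 6014, 6015.
155 qualify.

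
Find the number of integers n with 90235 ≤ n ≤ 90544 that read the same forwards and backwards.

The integers in [90235, 90544] that read the same forwards and backwards: 90309, 90409, 90509.
3 qualify.

3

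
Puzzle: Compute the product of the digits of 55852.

5×5×8×5×2 = 2000

2000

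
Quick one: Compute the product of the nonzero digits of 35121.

3×5×1×2×1 = 30

30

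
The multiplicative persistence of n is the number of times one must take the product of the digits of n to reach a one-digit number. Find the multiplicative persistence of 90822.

1

90822 → 0 (1 step)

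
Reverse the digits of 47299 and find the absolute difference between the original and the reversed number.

Reverse of 47299 is 99274.
|47299 − 99274| = 51975

51975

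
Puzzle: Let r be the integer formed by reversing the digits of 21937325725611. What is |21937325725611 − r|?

10284573351699

Reverse of 21937325725611 is 11652752373912.
|21937325725611 − 11652752373912| = 10284573351699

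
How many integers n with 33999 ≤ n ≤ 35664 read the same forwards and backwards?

17

The integers in [33999, 35664] that read the same forwards and backwards: 34043, 34143, 34243, 34343, 34443, 34543, …, 35553, 35653.
17 qualify.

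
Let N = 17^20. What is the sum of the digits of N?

17^20 = 4064231406647572522401601
Sum of its 25 digits: 82.

82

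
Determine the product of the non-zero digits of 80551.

8×5×5×1 = 200

200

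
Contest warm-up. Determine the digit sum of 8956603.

8+9+5+6+6+0+3 = 37

37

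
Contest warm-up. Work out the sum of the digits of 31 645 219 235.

3+1+6+4+5+2+1+9+2+3+5 = 41

41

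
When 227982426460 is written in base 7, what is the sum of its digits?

40

227982426460 in base 7 is 22320421436155.
Digit sum: 2+2+3+2+0+4+2+1+4+3+6+1+5+5 = 40.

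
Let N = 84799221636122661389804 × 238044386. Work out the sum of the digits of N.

151

84799221636122661389804 × 238044386 = 20185978647648734351221799840344
Sum of its 32 digits: 151.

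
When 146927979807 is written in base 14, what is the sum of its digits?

63

146927979807 in base 14 is 717B79C207.
Digit sum: 7+1+7+11+7+9+12+2+0+7 = 63.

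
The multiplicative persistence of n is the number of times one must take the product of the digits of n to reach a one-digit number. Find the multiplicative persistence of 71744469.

4

71744469 → 169344 → 2592 → 180 → 0 (4 steps)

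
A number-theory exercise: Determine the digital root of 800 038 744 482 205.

8+0+0+0+3+8+7+4+4+4+8+2+2+0+5 = 55
5+5 = 10
1+0 = 1

1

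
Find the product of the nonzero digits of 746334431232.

7×4×6×3×3×4×4×3×1×2×3×2 = 870912

870912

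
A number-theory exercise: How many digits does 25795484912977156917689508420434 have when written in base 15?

27

25795484912977156917689508420434 in base 15 is 6C2502B117646606A4AECBCB38E, which has 27 digits.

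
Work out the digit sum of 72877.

31

7+2+8+7+7 = 31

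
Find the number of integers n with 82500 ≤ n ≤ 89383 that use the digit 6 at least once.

2605

The integers in [82500, 89383] that use the digit 6 at least once: 82506, 82516, 82526, 82536, 82546, 82556, …, 89369, 89376.
2605 qualify.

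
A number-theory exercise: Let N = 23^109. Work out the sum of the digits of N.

23^109 = 26812303450733693503621576264539668870026778091579770374980250996291755981406057466053716000120721093802383999645322975643003150920956174232521249463
Sum of its 149 digits: 635.

635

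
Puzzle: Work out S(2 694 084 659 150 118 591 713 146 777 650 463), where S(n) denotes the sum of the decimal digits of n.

2+6+9+4+0+8+4+6+5+9+1+5+0+1+1+8+5+9+1+7+1+3+1+4+6+7+7+7+6+5+0+4+6+3 = 151

151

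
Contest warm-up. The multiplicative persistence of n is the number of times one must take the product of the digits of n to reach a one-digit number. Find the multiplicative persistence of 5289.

2

5289 → 720 → 0 (2 steps)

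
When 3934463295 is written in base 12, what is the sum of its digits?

3934463295 in base 12 is 919788593.
Digit sum: 9+1+9+7+8+8+5+9+3 = 59.

59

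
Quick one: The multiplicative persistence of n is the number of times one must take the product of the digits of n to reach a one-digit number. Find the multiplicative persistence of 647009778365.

1

647009778365 → 0 (1 step)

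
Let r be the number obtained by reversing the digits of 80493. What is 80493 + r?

Reverse of 80493 is 39408.
80493 + 39408 = 119901

119901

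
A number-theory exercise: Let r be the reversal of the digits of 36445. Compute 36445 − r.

Reverse of 36445 is 54463.
36445 − 54463 = -18018

-18018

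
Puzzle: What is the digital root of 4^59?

7

The digital root of n equals n mod 9 (or 9 when 9 | n), so we need 4^59 mod 9.
4^59 ≡ 7 (mod 9), so the digital root is 7.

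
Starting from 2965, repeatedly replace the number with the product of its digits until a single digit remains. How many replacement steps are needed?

2965 → 540 → 0 (2 steps)

2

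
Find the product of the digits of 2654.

240

2×6×5×4 = 240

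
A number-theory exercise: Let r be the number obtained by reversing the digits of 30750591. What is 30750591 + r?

Reverse of 30750591 is 19505703.
30750591 + 19505703 = 50256294

50256294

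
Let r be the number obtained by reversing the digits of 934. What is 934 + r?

1373

Reverse of 934 is 439.
934 + 439 = 1373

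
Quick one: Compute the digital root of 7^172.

The digital root of n equals n mod 9 (or 9 when 9 | n), so we need 7^172 mod 9.
7^172 ≡ 7 (mod 9), so the digital root is 7.

7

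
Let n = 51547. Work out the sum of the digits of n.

5+1+5+4+7 = 22

22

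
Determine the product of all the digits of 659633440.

6×5×9×6×3×3×4×4×0 = 0

0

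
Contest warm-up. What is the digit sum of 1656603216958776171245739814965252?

159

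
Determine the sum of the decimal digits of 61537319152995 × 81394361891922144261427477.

183

61537319152995 × 81394361891922144261427477 = 5008790824997586912234110508791259843615
Sum of its 40 digits: 183.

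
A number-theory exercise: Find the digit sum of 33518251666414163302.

70

3+3+5+1+8+2+5+1+6+6+6+4+1+4+1+6+3+3+0+2 = 70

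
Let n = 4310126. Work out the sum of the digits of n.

17

4+3+1+0+1+2+6 = 17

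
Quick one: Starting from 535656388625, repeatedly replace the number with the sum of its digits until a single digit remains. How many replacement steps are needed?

535656388625 → 62 → 8 (2 steps)

2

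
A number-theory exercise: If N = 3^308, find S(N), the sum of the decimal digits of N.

711

3^308 = 898144994103398334879090065653881441055968306997838920689381527104178990481571441531923152587475144448311428414763438914899457039675729976927532561
Sum of its 147 digits: 711.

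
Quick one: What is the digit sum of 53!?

53! = 4274883284060025564298013753389399649690343788366813724672000000000000
Sum of its 70 digits: 279.

279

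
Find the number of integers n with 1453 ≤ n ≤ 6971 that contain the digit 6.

2246

The integers in [1453, 6971] that contain the digit 6: 1456, 1460, 1461, 1462, 1463, 1464, …, 6970, 6971.
2246 qualify.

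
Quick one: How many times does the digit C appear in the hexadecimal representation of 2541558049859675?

1

2541558049859675 in base 16 is 9078898BCE85B.
The digit C appears 1 time.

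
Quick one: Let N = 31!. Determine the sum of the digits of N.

135

31! = 8222838654177922817725562880000000
Sum of its 34 digits: 135.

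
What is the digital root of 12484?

1

1+2+4+8+4 = 19
1+9 = 10
1+0 = 1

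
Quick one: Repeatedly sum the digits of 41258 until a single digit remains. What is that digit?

4+1+2+5+8 = 20
2+0 = 2
(Equivalently, 41258 mod 9 = 2.)

2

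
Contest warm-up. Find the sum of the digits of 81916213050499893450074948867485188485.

8+1+9+1+6+2+1+3+0+5+0+4+9+9+8+9+3+4+5+0+0+7+4+9+4+8+8+6+7+4+8+5+1+8+8+4+8+5 = 191

191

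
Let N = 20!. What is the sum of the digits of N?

54

20! = 2432902008176640000
Sum of its 19 digits: 54.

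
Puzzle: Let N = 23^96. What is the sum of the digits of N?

586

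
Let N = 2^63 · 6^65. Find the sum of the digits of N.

333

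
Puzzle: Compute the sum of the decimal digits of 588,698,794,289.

83

5+8+8+6+9+8+7+9+4+2+8+9 = 83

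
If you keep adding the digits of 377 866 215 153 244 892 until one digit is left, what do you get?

2

3+7+7+8+6+6+2+1+5+1+5+3+2+4+4+8+9+2 = 83
8+3 = 11
1+1 = 2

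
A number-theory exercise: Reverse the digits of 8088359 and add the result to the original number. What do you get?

17627167

Reverse of 8088359 is 9538808.
8088359 + 9538808 = 17627167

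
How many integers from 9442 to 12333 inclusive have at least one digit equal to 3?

The integers in [9442, 12333] that have at least one digit equal to 3: 9443, 9453, 9463, 9473, 9483, 9493, …, 12332, 12333.
734 qualify.

734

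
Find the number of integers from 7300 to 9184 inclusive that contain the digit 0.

The integers in [7300, 9184] that contain the digit 0: 7300, 7301, 7302, 7303, 7304, 7305, …, 9170, 9180.
522 qualify.

522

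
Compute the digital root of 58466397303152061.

6

5+8+4+6+6+3+9+7+3+0+3+1+5+2+0+6+1 = 69
6+9 = 15
1+5 = 6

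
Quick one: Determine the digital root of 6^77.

The digital root of n equals n mod 9 (or 9 when 9 | n), so we need 6^77 mod 9.
6^77 ≡ 0 (mod 9), so the digital root is 9.

9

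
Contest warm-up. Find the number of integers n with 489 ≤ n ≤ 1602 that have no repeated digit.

650

The integers in [489, 1602] that have no repeated digit: 489, 490, 491, 492, 493, 495, …, 1598, 1602.
650 qualify.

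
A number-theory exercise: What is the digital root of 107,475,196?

4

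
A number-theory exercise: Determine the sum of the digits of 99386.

9+9+3+8+6 = 35

35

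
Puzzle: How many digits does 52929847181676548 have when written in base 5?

24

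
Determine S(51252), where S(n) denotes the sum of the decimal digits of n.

5+1+2+5+2 = 15

15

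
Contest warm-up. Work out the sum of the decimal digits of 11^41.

11^41 = 4978518112499354698647829163838661251242411
Sum of its 43 digits: 203.

203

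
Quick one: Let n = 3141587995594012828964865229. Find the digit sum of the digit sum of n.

7

First digit sum: 142.
1+4+2 = 7.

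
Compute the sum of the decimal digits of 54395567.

44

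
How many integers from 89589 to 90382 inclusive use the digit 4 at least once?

The integers in [89589, 90382] that use the digit 4 at least once: 89594, 89604, 89614, 89624, 89634, 89640, …, 90364, 90374.
151 qualify.

151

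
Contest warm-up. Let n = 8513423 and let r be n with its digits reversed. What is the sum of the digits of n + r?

34

Reversal of 8513423 is 3243158; 8513423 + 3243158 = 11756581.
Digit sum of 11756581: 1+1+7+5+6+5+8+1 = 34.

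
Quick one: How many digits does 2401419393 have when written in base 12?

9

2401419393 in base 12 is 570292369, which has 9 digits.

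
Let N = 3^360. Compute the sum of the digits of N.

837

3^360 = 5802988355301064263572941269018812264886757498342118039827603956893368389206154994705426429662904979537365662938773593537918329060451697709838267789886857631025156060199201
Sum of its 172 digits: 837.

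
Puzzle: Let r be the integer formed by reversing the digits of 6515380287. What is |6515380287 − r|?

Reverse of 6515380287 is 7820835156.
|6515380287 − 7820835156| = 1305454869

1305454869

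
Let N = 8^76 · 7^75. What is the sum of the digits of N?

604

8^76 · 7^75 = 1040380042208253793000577874004752135661236918936853560540091467580977357774917633785039662744114291266935639778690164009697969963008
Sum of its 133 digits: 604.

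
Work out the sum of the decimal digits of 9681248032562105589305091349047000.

9+6+8+1+2+4+8+0+3+2+5+6+2+1+0+5+5+8+9+3+0+5+0+9+1+3+4+9+0+4+7+0+0+0 = 129

129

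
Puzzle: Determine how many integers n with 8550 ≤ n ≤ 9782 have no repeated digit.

633

The integers in [8550, 9782] that have no repeated digit: 8560, 8561, 8562, 8563, 8564, 8567, …, 9781, 9782.
633 qualify.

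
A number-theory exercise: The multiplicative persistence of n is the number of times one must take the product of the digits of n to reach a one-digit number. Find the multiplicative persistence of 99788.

3

99788 → 36288 → 2304 → 0 (3 steps)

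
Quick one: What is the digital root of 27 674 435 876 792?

5

2+7+6+7+4+4+3+5+8+7+6+7+9+2 = 77
7+7 = 14
1+4 = 5
(Equivalently, 27 674 435 876 792 mod 9 = 5.)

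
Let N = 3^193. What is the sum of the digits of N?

378

3^193 = 121451298068529844233553416568714964256622520646270917226600348303197298080156462274524325123
Sum of its 93 digits: 378.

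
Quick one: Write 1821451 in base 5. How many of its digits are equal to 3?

2

1821451 in base 5 is 431241301.
The digit 3 appears 2 times.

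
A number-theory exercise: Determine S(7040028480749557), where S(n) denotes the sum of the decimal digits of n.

70

7+0+4+0+0+2+8+4+8+0+7+4+9+5+5+7 = 70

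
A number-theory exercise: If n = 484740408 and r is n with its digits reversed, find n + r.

Reverse of 484740408 is 804047484.
484740408 + 804047484 = 1288787892

1288787892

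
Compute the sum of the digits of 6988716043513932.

75

6+9+8+8+7+1+6+0+4+3+5+1+3+9+3+2 = 75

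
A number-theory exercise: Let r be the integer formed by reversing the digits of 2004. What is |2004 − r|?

1998

Reverse of 2004 is 4002.
|2004 − 4002| = 1998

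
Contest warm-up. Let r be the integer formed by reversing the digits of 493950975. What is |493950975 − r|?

85108419

Reverse of 493950975 is 579059394.
|493950975 − 579059394| = 85108419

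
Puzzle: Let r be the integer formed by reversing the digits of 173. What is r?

371

Reversing 173 gives 371.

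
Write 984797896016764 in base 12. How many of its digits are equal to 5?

984797896016764 in base 12 is 9255051A994624.
The digit 5 appears 3 times.

3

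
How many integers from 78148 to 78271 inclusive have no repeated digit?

55

The integers in [78148, 78271] that have no repeated digit: 78149, 78150, 78152, 78153, 78154, 78156, …, 78265, 78269.
55 qualify.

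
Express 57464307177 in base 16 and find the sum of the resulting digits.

72

57464307177 in base 16 is D6123BDE9.
Digit sum: 13+6+1+2+3+11+13+14+9 = 72.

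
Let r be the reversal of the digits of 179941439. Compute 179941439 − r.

-754208532

Reverse of 179941439 is 934149971.
179941439 − 934149971 = -754208532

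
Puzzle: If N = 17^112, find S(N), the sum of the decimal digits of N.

17^112 = 646069433432218904500258039885189775883569934169882581744441823328345224525302336362090171894579148487316278271663035644175489821048917761
Sum of its 138 digits: 631.

631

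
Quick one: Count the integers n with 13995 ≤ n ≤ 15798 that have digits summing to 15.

115

The integers in [13995, 15798] that have digits summing to 15: 14019, 14028, 14037, 14046, 14055, 14064, …, 15711, 15720.
115 qualify.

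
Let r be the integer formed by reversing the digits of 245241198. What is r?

Reversing 245241198 gives 891142542.

891142542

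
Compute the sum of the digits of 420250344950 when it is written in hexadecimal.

95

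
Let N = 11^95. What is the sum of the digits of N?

11^95 = 855667604660776411454653319264682415897096646406322620359170545489005669604802682190120890261212451
Sum of its 99 digits: 419.

419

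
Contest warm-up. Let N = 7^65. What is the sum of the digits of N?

7^65 = 8538323413450849900970017037940802745289307058918668807
Sum of its 55 digits: 247.

247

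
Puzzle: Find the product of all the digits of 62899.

7776

6×2×8×9×9 = 7776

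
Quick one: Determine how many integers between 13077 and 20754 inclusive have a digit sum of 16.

The integers in [13077, 20754] that have a digit sum of 16: 13084, 13093, 13129, 13138, 13147, 13156, …, 20743, 20752.
424 qualify.

424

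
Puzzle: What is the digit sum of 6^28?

90

6^28 = 6140942214464815497216
Sum of its 22 digits: 90.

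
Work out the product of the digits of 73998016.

7×3×9×9×8×0×1×6 = 0

0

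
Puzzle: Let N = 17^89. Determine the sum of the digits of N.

17^89 = 32355938604243814834953228930022671958573652447416130728419673568773613853135920674790271577278638959930577297
Sum of its 110 digits: 521.

521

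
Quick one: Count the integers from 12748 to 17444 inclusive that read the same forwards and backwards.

The integers in [12748, 17444] that read the same forwards and backwards: 12821, 12921, 13031, 13131, 13231, 13331, …, 17271, 17371.
46 qualify.

46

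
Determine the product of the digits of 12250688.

0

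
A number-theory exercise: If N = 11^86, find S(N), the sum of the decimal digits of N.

11^86 = 362886593255124255194791477358808981270609809471944990809879058292055075790399576845456361
Sum of its 90 digits: 454.

454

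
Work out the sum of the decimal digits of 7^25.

7^25 = 1341068619663964900807
Sum of its 22 digits: 97.

97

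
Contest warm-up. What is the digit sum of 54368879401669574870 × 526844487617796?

54368879401669574870 × 526844487617796 = 28643944410726350334727098366386520
Sum of its 35 digits: 150.

150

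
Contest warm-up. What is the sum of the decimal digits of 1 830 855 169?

46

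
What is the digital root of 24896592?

2+4+8+9+6+5+9+2 = 45
4+5 = 9

9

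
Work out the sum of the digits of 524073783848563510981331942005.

124

5+2+4+0+7+3+7+8+3+8+4+8+5+6+3+5+1+0+9+8+1+3+3+1+9+4+2+0+0+5 = 124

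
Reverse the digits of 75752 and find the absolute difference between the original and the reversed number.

49995

Reverse of 75752 is 25757.
|75752 − 25757| = 49995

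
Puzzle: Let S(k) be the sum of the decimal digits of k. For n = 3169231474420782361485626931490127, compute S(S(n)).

First digit sum: 140.
1+4+0 = 5.

5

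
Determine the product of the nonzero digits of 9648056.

51840

9×6×4×8×5×6 = 51840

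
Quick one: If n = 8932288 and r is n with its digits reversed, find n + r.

17754686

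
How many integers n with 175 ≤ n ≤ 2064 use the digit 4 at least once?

The integers in [175, 2064] that use the digit 4 at least once: 184, 194, 204, 214, 224, 234, …, 2054, 2064.
522 qualify.

522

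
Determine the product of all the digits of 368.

144

3×6×8 = 144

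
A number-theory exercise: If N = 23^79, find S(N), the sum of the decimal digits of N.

473

23^79 = 377136916036719379357080255530026047930733649748554226841039586430617722050933700161527321714659968975035687
Sum of its 108 digits: 473.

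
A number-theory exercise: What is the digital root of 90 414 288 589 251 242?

9+0+4+1+4+2+8+8+5+8+9+2+5+1+2+4+2 = 74
7+4 = 11
1+1 = 2

2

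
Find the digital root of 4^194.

7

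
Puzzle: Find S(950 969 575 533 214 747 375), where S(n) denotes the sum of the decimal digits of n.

9+5+0+9+6+9+5+7+5+5+3+3+2+1+4+7+4+7+3+7+5 = 106

106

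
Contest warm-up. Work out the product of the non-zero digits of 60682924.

41472

6×6×8×2×9×2×4 = 41472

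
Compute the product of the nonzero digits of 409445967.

1088640

4×9×4×4×5×9×6×7 = 1088640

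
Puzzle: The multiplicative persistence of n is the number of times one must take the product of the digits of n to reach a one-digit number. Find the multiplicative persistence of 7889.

2

7889 → 4032 → 0 (2 steps)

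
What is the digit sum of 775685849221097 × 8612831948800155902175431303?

208

775685849221097 × 8612831948800155902175431303 = 6680851864403644767695178446712012581799391
Sum of its 43 digits: 208.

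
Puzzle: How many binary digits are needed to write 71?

71 in base 2 is 1000111, which has 7 digits.

7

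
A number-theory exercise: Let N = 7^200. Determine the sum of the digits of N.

697

7^200 = 10461838291314357175018899611816813659819188550170233659950140084035125767424262251774382614909364050293065248252546314174063180343683591188150754267339816534637456120001
Sum of its 170 digits: 697.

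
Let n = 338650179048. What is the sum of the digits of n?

3+3+8+6+5+0+1+7+9+0+4+8 = 54

54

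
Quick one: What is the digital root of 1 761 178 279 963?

1+7+6+1+1+7+8+2+7+9+9+6+3 = 67
6+7 = 13
1+3 = 4
(Equivalently, 1 761 178 279 963 mod 9 = 4.)

4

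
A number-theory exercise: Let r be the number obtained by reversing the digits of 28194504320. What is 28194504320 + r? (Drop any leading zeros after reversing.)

Reverse of 28194504320 is 2340549182.
28194504320 + 2340549182 = 30535053502

30535053502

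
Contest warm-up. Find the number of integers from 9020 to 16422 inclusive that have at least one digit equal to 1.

6683

The integers in [9020, 16422] that have at least one digit equal to 1: 9021, 9031, 9041, 9051, 9061, 9071, …, 16421, 16422.
6683 qualify.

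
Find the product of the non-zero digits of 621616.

6×2×1×6×1×6 = 432

432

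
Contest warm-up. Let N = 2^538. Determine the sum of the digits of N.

2^538 = 899782758908639276562107701537196371773939423660383326620151114522367516134297574063808137220778171429984182126704179024641653211098859937801703036173032771026944
Sum of its 162 digits: 700.

700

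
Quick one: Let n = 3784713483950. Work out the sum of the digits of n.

62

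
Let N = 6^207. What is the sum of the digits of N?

756

6^207 = 119483745853043702469501963232199443537166897419554352935246431440779773046402351262042978398494178788880592310479449080358069181569533541772011788739673835175936
Sum of its 162 digits: 756.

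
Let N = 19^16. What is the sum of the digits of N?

19^16 = 288441413567621167681
Sum of its 21 digits: 91.

91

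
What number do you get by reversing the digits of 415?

Reversing 415 gives 514.

514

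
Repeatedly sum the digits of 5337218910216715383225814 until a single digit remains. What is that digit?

7

5+3+3+7+2+1+8+9+1+0+2+1+6+7+1+5+3+8+3+2+2+5+8+1+4 = 97
9+7 = 16
1+6 = 7
(Equivalently, 5337218910216715383225814 mod 9 = 7.)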